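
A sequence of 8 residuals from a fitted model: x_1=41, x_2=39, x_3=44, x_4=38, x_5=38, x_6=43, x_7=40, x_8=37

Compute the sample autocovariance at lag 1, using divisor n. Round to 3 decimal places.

-1.875

Mean x̄ = (41 + 39 + 44 + 38 + 38 + 43 + 40 + 37)/8 = 40.0000
Σ_{t=1}^{7}(x_t−x̄)(x_{t+1}−x̄) = -15.0000
γ_1 = -15.0000 / 8 = -1.875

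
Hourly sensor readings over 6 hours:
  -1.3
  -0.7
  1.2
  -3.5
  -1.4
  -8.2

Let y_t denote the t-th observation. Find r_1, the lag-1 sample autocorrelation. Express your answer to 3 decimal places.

Mean ȳ = (-1.3 − 0.7 + 1.2 − 3.5 − 1.4 − 8.2)/6 = -2.3167
Deviations from mean: 1.0167, 1.6167, 3.5167, -1.1833, 0.9167, -5.8833
Numerator Σ_{t=1}^{5}(y_t−ȳ)(y_{t+1}−ȳ) = -3.3103
Denominator Σ(y_t−ȳ)² = 52.8683
r_1 = -3.3103 / 52.8683 = -0.063

-0.063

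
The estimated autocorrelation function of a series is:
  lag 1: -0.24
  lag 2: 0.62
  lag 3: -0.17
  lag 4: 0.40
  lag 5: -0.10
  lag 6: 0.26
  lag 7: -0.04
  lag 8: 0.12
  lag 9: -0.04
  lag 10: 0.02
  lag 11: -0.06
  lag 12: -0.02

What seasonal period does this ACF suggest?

2

The largest autocorrelation is r_2 = 0.62, with weaker echoes at lags 4 (0.40) and 6 (0.26); the remaining lags stay at or below 0.12.
The dominant spike at lag 2 indicates a seasonal period of 2.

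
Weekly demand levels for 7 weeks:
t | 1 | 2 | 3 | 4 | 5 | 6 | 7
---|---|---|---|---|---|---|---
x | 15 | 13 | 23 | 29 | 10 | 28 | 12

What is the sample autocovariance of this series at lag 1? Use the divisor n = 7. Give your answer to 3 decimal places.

Mean x̄ = (15 + 13 + 23 + 29 + 10 + 28 + 12)/7 = 18.5714
Deviations: -3.5714, -5.5714, 4.4286, 10.4286, -8.5714, 9.4286, -6.5714
Σ_{t=1}^{6}(x_t−x̄)(x_{t+1}−x̄) = -190.7551
γ_1 = -190.7551 / 7 = -27.251

-27.251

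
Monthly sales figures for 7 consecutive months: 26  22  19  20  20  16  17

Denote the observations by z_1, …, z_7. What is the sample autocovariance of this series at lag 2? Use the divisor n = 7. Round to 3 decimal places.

-0.857

Mean z̄ = (26 + 22 + 19 + 20 + 20 + 16 + 17)/7 = 20.0000
Σ_{t=1}^{5}(z_t−z̄)(z_{t+2}−z̄) = -6.0000
γ_2 = -6.0000 / 7 = -0.857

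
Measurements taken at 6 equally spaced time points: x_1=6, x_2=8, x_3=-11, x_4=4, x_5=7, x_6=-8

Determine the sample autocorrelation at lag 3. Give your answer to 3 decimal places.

0.480

Mean x̄ = (6 + 8 − 11 + 4 + 7 − 8)/6 = 1.0000
Deviations from mean: 5.0000, 7.0000, -12.0000, 3.0000, 6.0000, -9.0000
Σ(x_t−x̄)(x_{t+3}−x̄) = (15.0000) + (42.0000) + (108.0000) = 165.0000
Denominator Σ(x_t−x̄)² = 344.0000
r_3 = 165.0000 / 344.0000 = 0.480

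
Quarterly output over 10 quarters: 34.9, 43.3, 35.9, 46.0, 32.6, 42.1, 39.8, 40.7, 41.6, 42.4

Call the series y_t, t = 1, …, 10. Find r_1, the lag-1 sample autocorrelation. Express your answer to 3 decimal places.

-0.700

Mean ȳ = (34.9 + 43.3 + 35.9 + 46.0 + 32.6 + 42.1 + 39.8 + 40.7 + 41.6 + 42.4)/10 = 39.9300
Numerator Σ_{t=1}^{9}(y_t−ȳ)(y_{t+1}−ȳ) = -110.3649
Denominator Σ(y_t−ȳ)² = 157.6810
r_1 = -110.3649 / 157.6810 = -0.700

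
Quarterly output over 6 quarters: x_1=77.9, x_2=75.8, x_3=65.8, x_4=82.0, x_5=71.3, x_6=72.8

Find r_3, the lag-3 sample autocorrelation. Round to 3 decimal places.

0.228

Mean x̄ = (77.9 + 75.8 + 65.8 + 82.0 + 71.3 + 72.8)/6 = 74.2667
Deviations from mean: 3.6333, 1.5333, -8.4667, 7.7333, -2.9667, -1.4667
Numerator Σ_{t=1}^{3}(x_t−x̄)(x_{t+3}−x̄) = 35.9667
Denominator Σ(x_t−x̄)² = 157.9933
r_3 = 35.9667 / 157.9933 = 0.228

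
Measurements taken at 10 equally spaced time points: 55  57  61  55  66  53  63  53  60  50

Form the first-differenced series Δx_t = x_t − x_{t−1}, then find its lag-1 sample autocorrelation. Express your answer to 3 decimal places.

-0.858

First differences Δx: 2, 4, -6, 11, -13, 10, -10, 7, -10
Mean of differences = -0.5556
Numerator Σ(Δx_t−Δx̄)(Δx_{t+1}−Δx̄) = -593.6420
Denominator Σ(Δx_t−Δx̄)² = 692.2222
r_1(Δx) = -593.6420 / 692.2222 = -0.858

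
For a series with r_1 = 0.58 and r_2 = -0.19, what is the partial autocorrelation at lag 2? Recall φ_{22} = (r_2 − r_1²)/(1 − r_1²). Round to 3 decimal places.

φ_{22} = (r_2 − r_1²) / (1 − r_1²)
r_1² = (0.58)² = 0.3364
Numerator = -0.19 − 0.3364 = -0.5264; denominator = 1 − 0.3364 = 0.6636
φ_{22} = -0.5264 / 0.6636 = -0.793

-0.793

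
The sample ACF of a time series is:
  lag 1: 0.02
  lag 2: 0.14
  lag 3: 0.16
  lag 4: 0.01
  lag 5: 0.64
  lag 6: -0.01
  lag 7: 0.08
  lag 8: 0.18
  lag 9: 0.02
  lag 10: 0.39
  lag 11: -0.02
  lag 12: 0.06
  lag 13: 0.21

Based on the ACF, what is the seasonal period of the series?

The largest autocorrelation is r_5 = 0.64, with a weaker echo at lag 10 (0.39); the remaining lags stay at or below 0.21.
The dominant spike at lag 5 indicates a seasonal period of 5.

5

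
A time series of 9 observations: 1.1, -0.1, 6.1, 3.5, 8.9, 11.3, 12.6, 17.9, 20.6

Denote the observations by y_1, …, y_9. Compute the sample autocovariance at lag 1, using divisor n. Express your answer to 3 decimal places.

Mean ȳ = (1.1 − 0.1 + 6.1 + 3.5 + 8.9 + 11.3 + 12.6 + 17.9 + 20.6)/9 = 9.1000
Σ_{t=1}^{8}(y_t−ȳ)(y_{t+1}−ȳ) = 258.3800
γ_1 = 258.3800 / 9 = 28.709

28.709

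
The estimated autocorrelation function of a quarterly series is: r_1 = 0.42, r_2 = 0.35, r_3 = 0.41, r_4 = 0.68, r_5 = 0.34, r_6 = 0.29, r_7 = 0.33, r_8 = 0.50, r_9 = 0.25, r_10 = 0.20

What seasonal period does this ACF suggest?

4

The largest autocorrelation is r_4 = 0.68, with a weaker echo at lag 8 (0.50); the remaining lags stay at or below 0.42. The elevated value at lag 1 (0.42), dropping to 0.35 at lag 2, reflects decaying short-term dependence rather than seasonality.
The dominant spike at lag 4 indicates a seasonal period of 4.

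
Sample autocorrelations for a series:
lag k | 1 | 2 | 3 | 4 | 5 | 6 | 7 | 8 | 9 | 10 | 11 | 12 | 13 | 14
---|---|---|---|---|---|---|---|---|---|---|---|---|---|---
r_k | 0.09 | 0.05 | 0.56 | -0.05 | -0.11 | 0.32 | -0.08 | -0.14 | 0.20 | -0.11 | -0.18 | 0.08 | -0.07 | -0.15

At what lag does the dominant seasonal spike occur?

The largest autocorrelation is r_3 = 0.56, with weaker echoes at lags 6 (0.32) and 9 (0.20); the remaining lags stay at or below 0.09.
The dominant spike at lag 3 indicates a seasonal period of 3.

3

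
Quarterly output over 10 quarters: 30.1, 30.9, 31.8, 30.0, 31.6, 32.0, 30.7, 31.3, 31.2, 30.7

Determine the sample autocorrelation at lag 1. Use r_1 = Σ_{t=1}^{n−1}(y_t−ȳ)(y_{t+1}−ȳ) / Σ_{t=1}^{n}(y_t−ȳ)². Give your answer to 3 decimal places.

-0.297

Mean ȳ = (30.1 + 30.9 + 31.8 + 30.0 + 31.6 + 32.0 + 30.7 + 31.3 + 31.2 + 30.7)/10 = 31.0300
Numerator Σ_{t=1}^{9}(y_t−ȳ)(y_{t+1}−ȳ) = -1.2259
Denominator Σ(y_t−ȳ)² = 4.1210
r_1 = -1.2259 / 4.1210 = -0.297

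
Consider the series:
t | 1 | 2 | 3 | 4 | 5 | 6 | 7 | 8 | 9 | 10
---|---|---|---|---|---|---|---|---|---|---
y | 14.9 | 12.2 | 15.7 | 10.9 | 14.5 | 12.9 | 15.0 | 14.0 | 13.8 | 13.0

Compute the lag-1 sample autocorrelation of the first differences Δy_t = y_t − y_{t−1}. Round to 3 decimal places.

First differences Δy: -2.7, 3.5, -4.8, 3.6, -1.6, 2.1, -1.0, -0.2, -0.8
Mean of differences = -0.2111
Numerator Σ(Δy_t−Δȳ)(Δy_{t+1}−Δȳ) = -54.0968
Denominator Σ(Δy_t−Δȳ)² = 63.7889
r_1(Δy) = -54.0968 / 63.7889 = -0.848

-0.848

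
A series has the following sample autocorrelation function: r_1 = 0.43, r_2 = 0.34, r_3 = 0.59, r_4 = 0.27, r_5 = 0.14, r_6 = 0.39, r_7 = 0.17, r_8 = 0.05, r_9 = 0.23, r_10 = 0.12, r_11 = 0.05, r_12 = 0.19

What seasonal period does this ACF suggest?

The largest autocorrelation is r_3 = 0.59; the remaining lags stay at or below 0.43. The elevated value at lag 1 (0.43), dropping to 0.34 at lag 2, reflects decaying short-term dependence rather than seasonality.
The dominant spike at lag 3 indicates a seasonal period of 3.

3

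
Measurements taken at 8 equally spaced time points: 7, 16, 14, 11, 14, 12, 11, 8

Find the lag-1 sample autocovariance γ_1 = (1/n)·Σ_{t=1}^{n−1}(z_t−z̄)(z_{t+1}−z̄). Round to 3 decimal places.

Mean z̄ = (7 + 16 + 14 + 11 + 14 + 12 + 11 + 8)/8 = 11.6250
Σ_{t=1}^{7}(z_t−z̄)(z_{t+1}−z̄) = -9.8906
γ_1 = -9.8906 / 8 = -1.236

-1.236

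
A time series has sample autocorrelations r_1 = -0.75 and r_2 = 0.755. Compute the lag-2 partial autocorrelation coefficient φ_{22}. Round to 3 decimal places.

φ_{22} = (r_2 − r_1²) / (1 − r_1²)
r_1² = (-0.75)² = 0.5625
Numerator = 0.755 − 0.5625 = 0.1925; denominator = 1 − 0.5625 = 0.4375
φ_{22} = 0.1925 / 0.4375 = 0.440

0.440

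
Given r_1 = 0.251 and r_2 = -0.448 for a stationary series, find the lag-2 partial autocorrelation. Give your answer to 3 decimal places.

φ_{22} = (r_2 − r_1²) / (1 − r_1²)
r_1² = (0.251)² = 0.063001
Numerator = -0.448 − 0.0630 = -0.5110; denominator = 1 − 0.0630 = 0.9370
φ_{22} = -0.5110 / 0.9370 = -0.545

-0.545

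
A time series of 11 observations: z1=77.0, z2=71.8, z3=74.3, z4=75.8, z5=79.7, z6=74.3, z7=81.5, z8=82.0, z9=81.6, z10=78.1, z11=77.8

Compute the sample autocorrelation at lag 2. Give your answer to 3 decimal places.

Mean z̄ = (77.0 + 71.8 + 74.3 + 75.8 + 79.7 + 74.3 + 81.5 + 82.0 + 81.6 + 78.1 + 77.8)/11 = 77.6273
Numerator Σ_{t=1}^{9}(z_t−z̄)(z_{t+2}−z̄) = 23.5349
Denominator Σ(z_t−z̄)² = 114.2818
r_2 = 23.5349 / 114.2818 = 0.206

0.206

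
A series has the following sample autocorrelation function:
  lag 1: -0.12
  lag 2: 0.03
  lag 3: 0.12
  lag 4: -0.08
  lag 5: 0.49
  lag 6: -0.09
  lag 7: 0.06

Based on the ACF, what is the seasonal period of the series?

The largest autocorrelation is r_5 = 0.49; the remaining lags stay at or below 0.12.
The dominant spike at lag 5 indicates a seasonal period of 5.

5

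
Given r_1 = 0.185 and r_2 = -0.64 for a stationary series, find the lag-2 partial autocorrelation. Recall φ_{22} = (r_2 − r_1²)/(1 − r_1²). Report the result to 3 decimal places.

φ_{22} = (r_2 − r_1²) / (1 − r_1²)
r_1² = (0.185)² = 0.034225
Numerator = -0.64 − 0.0342 = -0.6742; denominator = 1 − 0.0342 = 0.9658
φ_{22} = -0.6742 / 0.9658 = -0.698

-0.698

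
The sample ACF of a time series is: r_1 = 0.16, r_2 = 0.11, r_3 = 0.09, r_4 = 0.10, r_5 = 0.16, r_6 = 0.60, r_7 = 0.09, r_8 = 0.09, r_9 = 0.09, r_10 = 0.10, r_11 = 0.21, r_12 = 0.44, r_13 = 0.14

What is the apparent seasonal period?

The largest autocorrelation is r_6 = 0.60, with a weaker echo at lag 12 (0.44); the remaining lags stay at or below 0.21.
The dominant spike at lag 6 indicates a seasonal period of 6.

6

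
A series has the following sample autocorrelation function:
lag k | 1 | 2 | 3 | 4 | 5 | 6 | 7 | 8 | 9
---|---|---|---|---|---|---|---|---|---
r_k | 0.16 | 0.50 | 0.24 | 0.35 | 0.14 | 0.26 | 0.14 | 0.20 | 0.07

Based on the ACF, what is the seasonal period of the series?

The largest autocorrelation is r_2 = 0.50, with weaker echoes at lags 4 (0.35) and 6 (0.26); the remaining lags stay at or below 0.24.
The dominant spike at lag 2 indicates a seasonal period of 2.

2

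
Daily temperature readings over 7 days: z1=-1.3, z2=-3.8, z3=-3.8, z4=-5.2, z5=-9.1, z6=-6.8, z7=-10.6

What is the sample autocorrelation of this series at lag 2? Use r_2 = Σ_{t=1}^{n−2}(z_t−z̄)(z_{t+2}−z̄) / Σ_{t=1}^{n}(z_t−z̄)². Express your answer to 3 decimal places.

Mean z̄ = (-1.3 − 3.8 − 3.8 − 5.2 − 9.1 − 6.8 − 10.6)/7 = -5.8000
Deviations from mean: 4.5000, 2.0000, 2.0000, 0.6000, -3.3000, -1.0000, -4.8000
Σ(z_t−z̄)(z_{t+2}−z̄) = (9.0000) + (1.2000) + (-6.6000) + (-0.6000) + (15.8400) = 18.8400
Denominator Σ(z_t−z̄)² = 63.5400
r_2 = 18.8400 / 63.5400 = 0.297

0.297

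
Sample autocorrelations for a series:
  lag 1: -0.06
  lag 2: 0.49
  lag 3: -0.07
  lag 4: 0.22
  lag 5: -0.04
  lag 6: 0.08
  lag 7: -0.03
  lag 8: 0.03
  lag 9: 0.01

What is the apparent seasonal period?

2

The largest autocorrelation is r_2 = 0.49, with a weaker echo at lag 4 (0.22); the remaining lags stay at or below 0.08.
The dominant spike at lag 2 indicates a seasonal period of 2.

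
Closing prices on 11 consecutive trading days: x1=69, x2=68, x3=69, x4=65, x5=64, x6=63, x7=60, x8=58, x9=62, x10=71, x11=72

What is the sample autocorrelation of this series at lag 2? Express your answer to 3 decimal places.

Mean x̄ = (69 + 68 + 69 + 65 + 64 + 63 + 60 + 58 + 62 + 71 + 72)/11 = 65.5455
Numerator Σ_{t=1}^{9}(x_t−x̄)(x_{t+2}−x̄) = -9.9587
Denominator Σ(x_t−x̄)² = 210.7273
r_2 = -9.9587 / 210.7273 = -0.047

-0.047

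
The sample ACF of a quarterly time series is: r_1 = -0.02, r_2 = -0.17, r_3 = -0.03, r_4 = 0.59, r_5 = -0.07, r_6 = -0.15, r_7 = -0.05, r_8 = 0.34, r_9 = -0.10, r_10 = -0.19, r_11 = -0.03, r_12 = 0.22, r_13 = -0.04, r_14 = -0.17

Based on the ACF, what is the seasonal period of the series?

4

The largest autocorrelation is r_4 = 0.59, with weaker echoes at lags 8 (0.34) and 12 (0.22); the remaining lags stay at or below -0.02.
The dominant spike at lag 4 indicates a seasonal period of 4.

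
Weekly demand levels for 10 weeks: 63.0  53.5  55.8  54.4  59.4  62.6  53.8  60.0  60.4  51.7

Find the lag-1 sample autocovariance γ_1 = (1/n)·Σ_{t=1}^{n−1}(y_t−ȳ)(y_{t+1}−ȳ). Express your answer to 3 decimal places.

Mean ȳ = (63.0 + 53.5 + 55.8 + 54.4 + 59.4 + 62.6 + 53.8 + 60.0 + 60.4 + 51.7)/10 = 57.4600
Σ_{t=1}^{9}(y_t−ȳ)(y_{t+1}−ȳ) = -43.8256
γ_1 = -43.8256 / 10 = -4.383

-4.383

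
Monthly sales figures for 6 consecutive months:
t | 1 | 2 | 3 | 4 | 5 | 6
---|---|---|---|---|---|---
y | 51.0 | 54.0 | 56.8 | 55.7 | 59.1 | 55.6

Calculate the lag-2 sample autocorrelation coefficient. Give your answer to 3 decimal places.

Mean ȳ = (51.0 + 54.0 + 56.8 + 55.7 + 59.1 + 55.6)/6 = 55.3667
Deviations from mean: -4.3667, -1.3667, 1.4333, 0.3333, 3.7333, 0.2333
Numerator Σ_{t=1}^{4}(y_t−ȳ)(y_{t+2}−ȳ) = -1.2856
Denominator Σ(y_t−ȳ)² = 37.0933
r_2 = -1.2856 / 37.0933 = -0.035

-0.035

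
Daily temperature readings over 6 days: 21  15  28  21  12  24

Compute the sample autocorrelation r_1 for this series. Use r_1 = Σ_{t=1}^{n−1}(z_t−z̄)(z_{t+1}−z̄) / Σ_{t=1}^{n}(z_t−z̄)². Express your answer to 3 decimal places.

Mean z̄ = (21 + 15 + 28 + 21 + 12 + 24)/6 = 20.1667
Deviations from mean: 0.8333, -5.1667, 7.8333, 0.8333, -8.1667, 3.8333
Σ(z_t−z̄)(z_{t+1}−z̄) = (-4.3056) + (-40.4722) + (6.5278) + (-6.8056) + (-31.3056) = -76.3611
Denominator Σ(z_t−z̄)² = 170.8333
r_1 = -76.3611 / 170.8333 = -0.447

-0.447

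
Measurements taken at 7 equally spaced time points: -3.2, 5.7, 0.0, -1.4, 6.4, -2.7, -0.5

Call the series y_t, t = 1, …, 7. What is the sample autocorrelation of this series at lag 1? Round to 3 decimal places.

-0.535

Mean ȳ = (-3.2 + 5.7 + 0.0 − 1.4 + 6.4 − 2.7 − 0.5)/7 = 0.6143
Deviations from mean: -3.8143, 5.0857, -0.6143, -2.0143, 5.7857, -3.3143, -1.1143
Numerator Σ_{t=1}^{6}(y_t−ȳ)(y_{t+1}−ȳ) = -48.4216
Denominator Σ(y_t−ȳ)² = 90.5486
r_1 = -48.4216 / 90.5486 = -0.535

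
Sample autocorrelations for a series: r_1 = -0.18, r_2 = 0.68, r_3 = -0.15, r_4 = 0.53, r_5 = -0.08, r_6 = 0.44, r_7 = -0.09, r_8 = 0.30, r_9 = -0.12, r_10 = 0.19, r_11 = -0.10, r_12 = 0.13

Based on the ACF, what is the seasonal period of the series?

The largest autocorrelation is r_2 = 0.68, with weaker echoes at lags 4 (0.53), 6 (0.44), 8 (0.30) and 10 (0.19); the remaining lags stay at or below 0.13.
The dominant spike at lag 2 indicates a seasonal period of 2.

2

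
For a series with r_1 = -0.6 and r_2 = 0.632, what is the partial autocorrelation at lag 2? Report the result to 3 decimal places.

φ_{22} = (r_2 − r_1²) / (1 − r_1²)
r_1² = (-0.6)² = 0.36
Numerator = 0.632 − 0.3600 = 0.2720; denominator = 1 − 0.3600 = 0.6400
φ_{22} = 0.2720 / 0.6400 = 0.425

0.425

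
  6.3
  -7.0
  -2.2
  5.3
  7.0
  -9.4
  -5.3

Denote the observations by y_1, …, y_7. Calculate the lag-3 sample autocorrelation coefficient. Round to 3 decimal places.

Mean ȳ = (6.3 − 7.0 − 2.2 + 5.3 + 7.0 − 9.4 − 5.3)/7 = -0.7571
Σ(y_t−ȳ)(y_{t+3}−ȳ) = (42.7461) + (-48.4267) + (12.4704) + (-27.5167) = -20.7269
Denominator Σ(y_t−ȳ)² = 283.0571
r_3 = -20.7269 / 283.0571 = -0.073

-0.073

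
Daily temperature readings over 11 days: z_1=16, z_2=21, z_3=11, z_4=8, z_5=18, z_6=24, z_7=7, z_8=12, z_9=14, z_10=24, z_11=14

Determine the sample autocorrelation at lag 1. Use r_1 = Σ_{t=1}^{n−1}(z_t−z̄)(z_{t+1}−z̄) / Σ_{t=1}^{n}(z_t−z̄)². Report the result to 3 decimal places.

Mean z̄ = (16 + 21 + 11 + 8 + 18 + 24 + 7 + 12 + 14 + 24 + 14)/11 = 15.3636
Numerator Σ_{t=1}^{10}(z_t−z̄)(z_{t+1}−z̄) = -48.5868
Denominator Σ(z_t−z̄)² = 346.5455
r_1 = -48.5868 / 346.5455 = -0.140

-0.140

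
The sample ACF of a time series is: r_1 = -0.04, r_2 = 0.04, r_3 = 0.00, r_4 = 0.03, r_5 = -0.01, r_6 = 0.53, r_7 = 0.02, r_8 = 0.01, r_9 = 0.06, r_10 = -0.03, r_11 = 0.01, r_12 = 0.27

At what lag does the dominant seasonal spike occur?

The largest autocorrelation is r_6 = 0.53, with a weaker echo at lag 12 (0.27); the remaining lags stay at or below 0.06.
The dominant spike at lag 6 indicates a seasonal period of 6.

6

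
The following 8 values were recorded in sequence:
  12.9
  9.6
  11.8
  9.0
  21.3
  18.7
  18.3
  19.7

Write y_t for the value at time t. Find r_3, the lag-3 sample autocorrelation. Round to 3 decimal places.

-0.142

Mean ȳ = (12.9 + 9.6 + 11.8 + 9.0 + 21.3 + 18.7 + 18.3 + 19.7)/8 = 15.1625
Σ(y_t−ȳ)(y_{t+3}−ȳ) = (13.9427) + (-34.1398) + (-11.8948) + (-19.3348) + (27.8489) = -23.5780
Denominator Σ(y_t−ȳ)² = 165.9588
r_3 = -23.5780 / 165.9588 = -0.142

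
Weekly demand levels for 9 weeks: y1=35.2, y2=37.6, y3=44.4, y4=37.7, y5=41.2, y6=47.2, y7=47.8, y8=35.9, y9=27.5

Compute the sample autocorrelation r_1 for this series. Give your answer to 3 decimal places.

Mean ȳ = (35.2 + 37.6 + 44.4 + 37.7 + 41.2 + 47.2 + 47.8 + 35.9 + 27.5)/9 = 39.3889
Numerator Σ_{t=1}^{8}(y_t−ȳ)(y_{t+1}−ȳ) = 78.9877
Denominator Σ(y_t−ȳ)² = 337.2689
r_1 = 78.9877 / 337.2689 = 0.234

0.234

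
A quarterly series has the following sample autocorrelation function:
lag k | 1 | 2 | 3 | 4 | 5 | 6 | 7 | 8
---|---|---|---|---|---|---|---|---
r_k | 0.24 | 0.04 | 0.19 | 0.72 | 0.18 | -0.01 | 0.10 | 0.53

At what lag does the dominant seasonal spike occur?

4

The largest autocorrelation is r_4 = 0.72, with a weaker echo at lag 8 (0.53); the remaining lags stay at or below 0.24. The elevated value at lag 1 (0.24), dropping to 0.04 at lag 2, reflects decaying short-term dependence rather than seasonality.
The dominant spike at lag 4 indicates a seasonal period of 4.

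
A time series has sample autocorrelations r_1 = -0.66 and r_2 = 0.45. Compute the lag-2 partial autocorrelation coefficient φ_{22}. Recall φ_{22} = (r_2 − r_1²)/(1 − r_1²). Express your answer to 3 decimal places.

φ_{22} = (r_2 − r_1²) / (1 − r_1²)
r_1² = (-0.66)² = 0.4356
Numerator = 0.45 − 0.4356 = 0.0144; denominator = 1 − 0.4356 = 0.5644
φ_{22} = 0.0144 / 0.5644 = 0.026

0.026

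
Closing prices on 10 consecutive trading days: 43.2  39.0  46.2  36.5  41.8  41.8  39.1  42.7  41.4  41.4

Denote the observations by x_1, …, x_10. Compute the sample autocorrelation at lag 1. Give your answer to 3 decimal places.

-0.716

Mean x̄ = (43.2 + 39.0 + 46.2 + 36.5 + 41.8 + 41.8 + 39.1 + 42.7 + 41.4 + 41.4)/10 = 41.3100
Numerator Σ_{t=1}^{9}(x_t−x̄)(x_{t+1}−x̄) = -45.3211
Denominator Σ(x_t−x̄)² = 63.2690
r_1 = -45.3211 / 63.2690 = -0.716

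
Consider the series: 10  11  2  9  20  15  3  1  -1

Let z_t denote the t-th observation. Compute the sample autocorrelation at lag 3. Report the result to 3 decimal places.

Mean z̄ = (10 + 11 + 2 + 9 + 20 + 15 + 3 + 1 − 1)/9 = 7.7778
Numerator Σ_{t=1}^{6}(z_t−z̄)(z_{t+3}−z̄) = -151.7037
Denominator Σ(z_t−z̄)² = 397.5556
r_3 = -151.7037 / 397.5556 = -0.382

-0.382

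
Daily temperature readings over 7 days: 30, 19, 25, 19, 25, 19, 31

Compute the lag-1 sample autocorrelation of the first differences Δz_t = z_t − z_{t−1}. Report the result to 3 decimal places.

First differences Δz: -11, 6, -6, 6, -6, 12
Mean of differences = 0.1667
Numerator Σ(Δz_t−Δz̄)(Δz_{t+1}−Δz̄) = -246.0278
Denominator Σ(Δz_t−Δz̄)² = 408.8333
r_1(Δz) = -246.0278 / 408.8333 = -0.602

-0.602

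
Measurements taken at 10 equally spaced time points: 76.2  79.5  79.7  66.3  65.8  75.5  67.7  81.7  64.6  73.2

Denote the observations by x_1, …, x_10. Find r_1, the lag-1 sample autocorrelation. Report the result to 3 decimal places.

-0.225

Mean x̄ = (76.2 + 79.5 + 79.7 + 66.3 + 65.8 + 75.5 + 67.7 + 81.7 + 64.6 + 73.2)/10 = 73.0200
Numerator Σ_{t=1}^{9}(x_t−x̄)(x_{t+1}−x̄) = -84.3564
Denominator Σ(x_t−x̄)² = 374.7360
r_1 = -84.3564 / 374.7360 = -0.225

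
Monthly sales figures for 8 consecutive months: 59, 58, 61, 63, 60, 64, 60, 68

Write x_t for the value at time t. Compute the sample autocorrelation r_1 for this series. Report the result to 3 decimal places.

-0.127

Mean x̄ = (59 + 58 + 61 + 63 + 60 + 64 + 60 + 68)/8 = 61.6250
Deviations from mean: -2.6250, -3.6250, -0.6250, 1.3750, -1.6250, 2.3750, -1.6250, 6.3750
Numerator Σ_{t=1}^{7}(x_t−x̄)(x_{t+1}−x̄) = -9.3906
Denominator Σ(x_t−x̄)² = 73.8750
r_1 = -9.3906 / 73.8750 = -0.127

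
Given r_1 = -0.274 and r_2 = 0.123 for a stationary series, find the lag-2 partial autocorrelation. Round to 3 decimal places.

0.052

φ_{22} = (r_2 − r_1²) / (1 − r_1²)
r_1² = (-0.274)² = 0.075076
Numerator = 0.123 − 0.0751 = 0.0479; denominator = 1 − 0.0751 = 0.9249
φ_{22} = 0.0479 / 0.9249 = 0.052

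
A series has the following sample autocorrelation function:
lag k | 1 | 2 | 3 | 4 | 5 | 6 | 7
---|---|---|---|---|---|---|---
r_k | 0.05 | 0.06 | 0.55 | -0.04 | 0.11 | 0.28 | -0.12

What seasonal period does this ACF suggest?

3

The largest autocorrelation is r_3 = 0.55, with a weaker echo at lag 6 (0.28); the remaining lags stay at or below 0.11.
The dominant spike at lag 3 indicates a seasonal period of 3.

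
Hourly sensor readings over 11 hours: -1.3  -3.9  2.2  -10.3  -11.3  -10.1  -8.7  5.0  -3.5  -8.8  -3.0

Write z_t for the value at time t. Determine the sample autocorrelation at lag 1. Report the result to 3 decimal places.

0.079

Mean z̄ = (-1.3 − 3.9 + 2.2 − 10.3 − 11.3 − 10.1 − 8.7 + 5.0 − 3.5 − 8.8 − 3.0)/11 = -4.8818
Numerator Σ_{t=1}^{10}(z_t−z̄)(z_{t+1}−z̄) = 23.4260
Denominator Σ(z_t−z̄)² = 294.7564
r_1 = 23.4260 / 294.7564 = 0.079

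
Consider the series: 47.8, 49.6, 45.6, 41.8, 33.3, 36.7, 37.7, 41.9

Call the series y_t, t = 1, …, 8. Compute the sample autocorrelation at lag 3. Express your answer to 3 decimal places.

-0.382

Mean ȳ = (47.8 + 49.6 + 45.6 + 41.8 + 33.3 + 36.7 + 37.7 + 41.9)/8 = 41.8000
Deviations from mean: 6.0000, 7.8000, 3.8000, 0.0000, -8.5000, -5.1000, -4.1000, 0.1000
Σ(y_t−ȳ)(y_{t+3}−ȳ) = (0.0000) + (-66.3000) + (-19.3800) + (0.0000) + (-0.8500) = -86.5300
Denominator Σ(y_t−ȳ)² = 226.3600
r_3 = -86.5300 / 226.3600 = -0.382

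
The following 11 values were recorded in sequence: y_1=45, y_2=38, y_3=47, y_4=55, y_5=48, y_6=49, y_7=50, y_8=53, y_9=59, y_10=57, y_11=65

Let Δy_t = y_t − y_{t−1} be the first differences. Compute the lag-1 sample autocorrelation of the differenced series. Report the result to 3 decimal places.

-0.321

First differences Δy: -7, 9, 8, -7, 1, 1, 3, 6, -2, 8
Mean of differences = 2.0000
Numerator Σ(Δy_t−Δȳ)(Δy_{t+1}−Δȳ) = -102.0000
Denominator Σ(Δy_t−Δȳ)² = 318.0000
r_1(Δy) = -102.0000 / 318.0000 = -0.321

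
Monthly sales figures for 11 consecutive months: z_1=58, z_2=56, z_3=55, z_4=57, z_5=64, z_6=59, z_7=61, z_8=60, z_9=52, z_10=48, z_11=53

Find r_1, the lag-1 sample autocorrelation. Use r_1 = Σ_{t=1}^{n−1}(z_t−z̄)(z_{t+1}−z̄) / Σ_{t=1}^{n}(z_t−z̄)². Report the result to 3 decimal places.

Mean z̄ = (58 + 56 + 55 + 57 + 64 + 59 + 61 + 60 + 52 + 48 + 53)/11 = 56.6364
Numerator Σ_{t=1}^{10}(z_t−z̄)(z_{t+1}−z̄) = 100.5041
Denominator Σ(z_t−z̄)² = 204.5455
r_1 = 100.5041 / 204.5455 = 0.491

0.491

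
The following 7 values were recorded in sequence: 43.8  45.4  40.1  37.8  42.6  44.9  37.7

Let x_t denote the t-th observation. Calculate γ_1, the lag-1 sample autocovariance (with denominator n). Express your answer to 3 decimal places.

Mean x̄ = (43.8 + 45.4 + 40.1 + 37.8 + 42.6 + 44.9 + 37.7)/7 = 41.7571
Deviations: 2.0429, 3.6429, -1.6571, -3.9571, 0.8429, 3.1429, -4.0571
Σ_{t=1}^{6}(x_t−x̄)(x_{t+1}−x̄) = -5.4747
γ_1 = -5.4747 / 7 = -0.782

-0.782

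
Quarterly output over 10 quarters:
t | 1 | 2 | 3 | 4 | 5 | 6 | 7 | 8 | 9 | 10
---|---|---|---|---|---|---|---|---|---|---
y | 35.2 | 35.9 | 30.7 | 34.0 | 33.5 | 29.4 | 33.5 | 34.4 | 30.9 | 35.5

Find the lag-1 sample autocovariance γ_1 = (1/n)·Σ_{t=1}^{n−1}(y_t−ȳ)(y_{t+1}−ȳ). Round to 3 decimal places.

-1.276

Mean ȳ = (35.2 + 35.9 + 30.7 + 34.0 + 33.5 + 29.4 + 33.5 + 34.4 + 30.9 + 35.5)/10 = 33.3000
Σ_{t=1}^{9}(y_t−ȳ)(y_{t+1}−ȳ) = -12.7600
γ_1 = -12.7600 / 10 = -1.276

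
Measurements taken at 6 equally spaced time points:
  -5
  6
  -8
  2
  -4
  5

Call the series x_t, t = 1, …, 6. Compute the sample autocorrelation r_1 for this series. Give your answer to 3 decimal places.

-0.748

Mean x̄ = (-5 + 6 − 8 + 2 − 4 + 5)/6 = -0.6667
Σ(x_t−x̄)(x_{t+1}−x̄) = (-28.8889) + (-48.8889) + (-19.5556) + (-8.8889) + (-18.8889) = -125.1111
Denominator Σ(x_t−x̄)² = 167.3333
r_1 = -125.1111 / 167.3333 = -0.748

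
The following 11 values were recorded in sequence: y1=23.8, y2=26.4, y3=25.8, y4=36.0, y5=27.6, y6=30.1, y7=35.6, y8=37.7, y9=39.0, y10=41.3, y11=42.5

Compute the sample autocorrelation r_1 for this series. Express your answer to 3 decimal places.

Mean ȳ = (23.8 + 26.4 + 25.8 + 36.0 + 27.6 + 30.1 + 35.6 + 37.7 + 39.0 + 41.3 + 42.5)/11 = 33.2545
Numerator Σ_{t=1}^{10}(y_t−ȳ)(y_{t+1}−ȳ) = 246.9288
Denominator Σ(y_t−ȳ)² = 449.8873
r_1 = 246.9288 / 449.8873 = 0.549

0.549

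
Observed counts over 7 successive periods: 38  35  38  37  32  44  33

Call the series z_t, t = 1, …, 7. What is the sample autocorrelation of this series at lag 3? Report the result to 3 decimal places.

Mean z̄ = (38 + 35 + 38 + 37 + 32 + 44 + 33)/7 = 36.7143
Deviations from mean: 1.2857, -1.7143, 1.2857, 0.2857, -4.7143, 7.2857, -3.7143
Numerator Σ_{t=1}^{4}(z_t−z̄)(z_{t+3}−z̄) = 16.7551
Denominator Σ(z_t−z̄)² = 95.4286
r_3 = 16.7551 / 95.4286 = 0.176

0.176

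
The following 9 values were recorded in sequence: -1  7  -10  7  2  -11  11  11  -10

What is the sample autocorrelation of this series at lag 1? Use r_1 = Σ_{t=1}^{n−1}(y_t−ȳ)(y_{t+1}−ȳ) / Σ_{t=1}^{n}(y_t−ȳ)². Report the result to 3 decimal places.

Mean ȳ = (-1 + 7 − 10 + 7 + 2 − 11 + 11 + 11 − 10)/9 = 0.6667
Numerator Σ_{t=1}^{8}(y_t−ȳ)(y_{t+1}−ȳ) = -276.7778
Denominator Σ(y_t−ȳ)² = 662.0000
r_1 = -276.7778 / 662.0000 = -0.418

-0.418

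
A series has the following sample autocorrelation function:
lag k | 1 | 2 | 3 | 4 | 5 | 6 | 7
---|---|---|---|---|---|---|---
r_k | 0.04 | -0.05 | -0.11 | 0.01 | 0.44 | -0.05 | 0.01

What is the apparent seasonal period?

5

The largest autocorrelation is r_5 = 0.44; the remaining lags stay at or below 0.04.
The dominant spike at lag 5 indicates a seasonal period of 5.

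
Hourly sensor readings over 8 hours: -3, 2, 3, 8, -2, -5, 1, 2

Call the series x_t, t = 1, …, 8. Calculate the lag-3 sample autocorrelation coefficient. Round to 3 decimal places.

Mean x̄ = (-3 + 2 + 3 + 8 − 2 − 5 + 1 + 2)/8 = 0.7500
Σ(x_t−x̄)(x_{t+3}−x̄) = (-27.1875) + (-3.4375) + (-12.9375) + (1.8125) + (-3.4375) = -45.1875
Denominator Σ(x_t−x̄)² = 115.5000
r_3 = -45.1875 / 115.5000 = -0.391

-0.391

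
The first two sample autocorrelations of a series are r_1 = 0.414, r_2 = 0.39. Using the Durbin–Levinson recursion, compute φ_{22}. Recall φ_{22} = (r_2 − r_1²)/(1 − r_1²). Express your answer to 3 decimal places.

φ_{22} = (r_2 − r_1²) / (1 − r_1²)
r_1² = (0.414)² = 0.171396
Numerator = 0.39 − 0.1714 = 0.2186; denominator = 1 − 0.1714 = 0.8286
φ_{22} = 0.2186 / 0.8286 = 0.264

0.264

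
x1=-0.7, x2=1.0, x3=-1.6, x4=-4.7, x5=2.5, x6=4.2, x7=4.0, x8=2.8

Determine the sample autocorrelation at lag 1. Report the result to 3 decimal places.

Mean x̄ = (-0.7 + 1.0 − 1.6 − 4.7 + 2.5 + 4.2 + 4.0 + 2.8)/8 = 0.9375
Numerator Σ_{t=1}^{7}(x_t−x̄)(x_{t+1}−x̄) = 26.0286
Denominator Σ(x_t−x̄)² = 66.8388
r_1 = 26.0286 / 66.8388 = 0.389

0.389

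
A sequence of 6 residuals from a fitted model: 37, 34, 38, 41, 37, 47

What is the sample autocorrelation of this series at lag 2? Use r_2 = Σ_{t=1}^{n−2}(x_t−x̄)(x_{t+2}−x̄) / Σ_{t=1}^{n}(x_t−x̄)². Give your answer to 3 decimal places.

Mean x̄ = (37 + 34 + 38 + 41 + 37 + 47)/6 = 39.0000
Numerator Σ_{t=1}^{4}(x_t−x̄)(x_{t+2}−x̄) = 10.0000
Denominator Σ(x_t−x̄)² = 102.0000
r_2 = 10.0000 / 102.0000 = 0.098

0.098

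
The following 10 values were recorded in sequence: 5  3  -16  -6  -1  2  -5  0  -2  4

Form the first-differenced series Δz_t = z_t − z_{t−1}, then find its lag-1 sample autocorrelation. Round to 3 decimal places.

-0.270

First differences Δz: -2, -19, 10, 5, 3, -7, 5, -2, 6
Mean of differences = -0.1111
Numerator Σ(Δz_t−Δz̄)(Δz_{t+1}−Δz̄) = -165.5679
Denominator Σ(Δz_t−Δz̄)² = 612.8889
r_1(Δz) = -165.5679 / 612.8889 = -0.270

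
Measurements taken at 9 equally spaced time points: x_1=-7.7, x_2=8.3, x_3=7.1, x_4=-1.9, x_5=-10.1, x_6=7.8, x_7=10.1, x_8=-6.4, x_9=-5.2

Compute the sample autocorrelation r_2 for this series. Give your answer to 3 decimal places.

Mean x̄ = (-7.7 + 8.3 + 7.1 − 1.9 − 10.1 + 7.8 + 10.1 − 6.4 − 5.2)/9 = 0.2222
Σ(x_t−x̄)(x_{t+2}−x̄) = (-54.4873) + (-17.1428) + (-70.9940) + (-16.0817) + (-101.9606) + (-50.1817) + (-53.5595) = -364.4077
Denominator Σ(x_t−x̄)² = 514.6156
r_2 = -364.4077 / 514.6156 = -0.708

-0.708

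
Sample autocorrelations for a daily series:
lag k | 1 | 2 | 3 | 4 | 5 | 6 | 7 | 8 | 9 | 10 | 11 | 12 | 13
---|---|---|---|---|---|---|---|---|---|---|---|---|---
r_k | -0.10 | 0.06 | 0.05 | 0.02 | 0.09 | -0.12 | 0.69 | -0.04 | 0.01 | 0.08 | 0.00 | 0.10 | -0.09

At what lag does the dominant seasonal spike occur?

The largest autocorrelation is r_7 = 0.69; the remaining lags stay at or below 0.10.
The dominant spike at lag 7 indicates a seasonal period of 7.

7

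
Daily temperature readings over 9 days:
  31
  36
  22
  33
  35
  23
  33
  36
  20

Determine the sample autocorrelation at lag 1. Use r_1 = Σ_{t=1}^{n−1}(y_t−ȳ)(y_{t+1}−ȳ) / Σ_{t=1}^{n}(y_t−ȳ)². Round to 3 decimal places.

-0.450

Mean ȳ = (31 + 36 + 22 + 33 + 35 + 23 + 33 + 36 + 20)/9 = 29.8889
Numerator Σ_{t=1}^{8}(y_t−ȳ)(y_{t+1}−ȳ) = -148.1235
Denominator Σ(y_t−ȳ)² = 328.8889
r_1 = -148.1235 / 328.8889 = -0.450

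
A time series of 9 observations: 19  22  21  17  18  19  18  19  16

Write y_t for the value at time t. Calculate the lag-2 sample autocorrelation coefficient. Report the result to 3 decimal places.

Mean ȳ = (19 + 22 + 21 + 17 + 18 + 19 + 18 + 19 + 16)/9 = 18.7778
Σ(y_t−ȳ)(y_{t+2}−ȳ) = (0.4938) + (-5.7284) + (-1.7284) + (-0.3951) + (0.6049) + (0.0494) + (2.1605) = -4.5432
Denominator Σ(y_t−ȳ)² = 27.5556
r_2 = -4.5432 / 27.5556 = -0.165

-0.165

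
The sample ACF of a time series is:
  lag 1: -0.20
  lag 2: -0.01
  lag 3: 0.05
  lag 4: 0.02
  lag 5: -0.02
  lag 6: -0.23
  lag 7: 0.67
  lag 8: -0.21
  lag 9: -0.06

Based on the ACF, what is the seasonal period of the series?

7

The largest autocorrelation is r_7 = 0.67; the remaining lags stay at or below 0.05.
The dominant spike at lag 7 indicates a seasonal period of 7.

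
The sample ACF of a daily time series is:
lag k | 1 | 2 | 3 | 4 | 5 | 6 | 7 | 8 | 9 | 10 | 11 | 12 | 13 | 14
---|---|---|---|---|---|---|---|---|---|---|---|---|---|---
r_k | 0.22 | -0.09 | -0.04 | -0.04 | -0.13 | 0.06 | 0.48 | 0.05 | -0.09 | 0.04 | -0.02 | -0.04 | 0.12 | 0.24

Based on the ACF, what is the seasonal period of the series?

The largest autocorrelation is r_7 = 0.48, with a weaker echo at lag 14 (0.24); the remaining lags stay at or below 0.22.
The dominant spike at lag 7 indicates a seasonal period of 7.

7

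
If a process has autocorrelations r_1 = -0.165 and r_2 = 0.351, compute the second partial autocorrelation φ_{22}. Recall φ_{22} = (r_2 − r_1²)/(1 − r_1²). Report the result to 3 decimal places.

φ_{22} = (r_2 − r_1²) / (1 − r_1²)
r_1² = (-0.165)² = 0.027225
Numerator = 0.351 − 0.0272 = 0.3238; denominator = 1 − 0.0272 = 0.9728
φ_{22} = 0.3238 / 0.9728 = 0.333

0.333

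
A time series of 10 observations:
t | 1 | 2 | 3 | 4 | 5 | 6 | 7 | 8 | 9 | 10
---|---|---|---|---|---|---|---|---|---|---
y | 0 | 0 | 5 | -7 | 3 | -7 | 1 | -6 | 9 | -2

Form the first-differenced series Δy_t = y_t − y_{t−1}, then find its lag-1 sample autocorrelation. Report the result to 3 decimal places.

First differences Δy: 0, 5, -12, 10, -10, 8, -7, 15, -11
Mean of differences = -0.2222
Numerator Σ(Δy_t−Δȳ)(Δy_{t+1}−Δȳ) = -684.0494
Denominator Σ(Δy_t−Δȳ)² = 827.5556
r_1(Δy) = -684.0494 / 827.5556 = -0.827

-0.827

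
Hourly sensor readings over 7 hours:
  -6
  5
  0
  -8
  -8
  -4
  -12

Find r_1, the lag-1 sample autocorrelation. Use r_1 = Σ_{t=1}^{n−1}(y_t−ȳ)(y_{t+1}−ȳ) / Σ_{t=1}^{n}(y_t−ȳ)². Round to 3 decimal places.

0.109

Mean ȳ = (-6 + 5 + 0 − 8 − 8 − 4 − 12)/7 = -4.7143
Deviations from mean: -1.2857, 9.7143, 4.7143, -3.2857, -3.2857, 0.7143, -7.2857
Numerator Σ_{t=1}^{6}(y_t−ȳ)(y_{t+1}−ȳ) = 21.0612
Denominator Σ(y_t−ȳ)² = 193.4286
r_1 = 21.0612 / 193.4286 = 0.109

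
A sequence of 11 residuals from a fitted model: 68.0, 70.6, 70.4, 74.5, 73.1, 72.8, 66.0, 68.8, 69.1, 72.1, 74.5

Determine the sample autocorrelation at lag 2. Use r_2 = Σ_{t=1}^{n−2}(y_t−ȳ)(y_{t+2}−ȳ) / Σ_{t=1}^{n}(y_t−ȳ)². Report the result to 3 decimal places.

-0.116

Mean ȳ = (68.0 + 70.6 + 70.4 + 74.5 + 73.1 + 72.8 + 66.0 + 68.8 + 69.1 + 72.1 + 74.5)/11 = 70.9000
Numerator Σ_{t=1}^{9}(y_t−ȳ)(y_{t+2}−ȳ) = -8.8400
Denominator Σ(y_t−ȳ)² = 76.2200
r_2 = -8.8400 / 76.2200 = -0.116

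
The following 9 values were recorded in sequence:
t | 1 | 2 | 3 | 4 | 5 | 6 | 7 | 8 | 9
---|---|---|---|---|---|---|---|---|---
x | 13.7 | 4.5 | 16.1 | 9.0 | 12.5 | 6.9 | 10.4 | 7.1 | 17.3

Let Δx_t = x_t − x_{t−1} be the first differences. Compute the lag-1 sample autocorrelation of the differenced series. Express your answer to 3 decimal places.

-0.683

First differences Δx: -9.2, 11.6, -7.1, 3.5, -5.6, 3.5, -3.3, 10.2
Mean of differences = 0.4500
Numerator Σ(Δx_t−Δx̄)(Δx_{t+1}−Δx̄) = -299.7125
Denominator Σ(Δx_t−Δx̄)² = 438.7800
r_1(Δx) = -299.7125 / 438.7800 = -0.683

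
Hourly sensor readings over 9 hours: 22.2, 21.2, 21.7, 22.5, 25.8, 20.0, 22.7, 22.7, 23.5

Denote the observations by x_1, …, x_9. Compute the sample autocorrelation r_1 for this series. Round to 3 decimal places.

-0.344

Mean x̄ = (22.2 + 21.2 + 21.7 + 22.5 + 25.8 + 20.0 + 22.7 + 22.7 + 23.5)/9 = 22.4778
Numerator Σ_{t=1}^{8}(x_t−x̄)(x_{t+1}−x̄) = -7.1005
Denominator Σ(x_t−x̄)² = 20.6356
r_1 = -7.1005 / 20.6356 = -0.344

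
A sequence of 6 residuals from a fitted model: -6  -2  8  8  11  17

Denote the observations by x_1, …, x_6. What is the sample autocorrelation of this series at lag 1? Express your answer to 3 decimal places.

0.412

Mean x̄ = (-6 − 2 + 8 + 8 + 11 + 17)/6 = 6.0000
Deviations from mean: -12.0000, -8.0000, 2.0000, 2.0000, 5.0000, 11.0000
Σ(x_t−x̄)(x_{t+1}−x̄) = (96.0000) + (-16.0000) + (4.0000) + (10.0000) + (55.0000) = 149.0000
Denominator Σ(x_t−x̄)² = 362.0000
r_1 = 149.0000 / 362.0000 = 0.412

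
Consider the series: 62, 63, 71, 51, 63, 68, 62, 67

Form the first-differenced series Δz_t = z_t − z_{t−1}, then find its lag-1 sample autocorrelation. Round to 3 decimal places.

-0.567

First differences Δz: 1, 8, -20, 12, 5, -6, 5
Mean of differences = 0.7143
Numerator Σ(Δz_t−Δz̄)(Δz_{t+1}−Δz̄) = -391.7959
Denominator Σ(Δz_t−Δz̄)² = 691.4286
r_1(Δz) = -391.7959 / 691.4286 = -0.567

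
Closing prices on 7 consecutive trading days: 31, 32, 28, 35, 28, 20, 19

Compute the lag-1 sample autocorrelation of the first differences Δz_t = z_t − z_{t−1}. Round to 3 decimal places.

First differences Δz: 1, -4, 7, -7, -8, -1
Mean of differences = -2.0000
Numerator Σ(Δz_t−Δz̄)(Δz_{t+1}−Δz̄) = -45.0000
Denominator Σ(Δz_t−Δz̄)² = 156.0000
r_1(Δz) = -45.0000 / 156.0000 = -0.288

-0.288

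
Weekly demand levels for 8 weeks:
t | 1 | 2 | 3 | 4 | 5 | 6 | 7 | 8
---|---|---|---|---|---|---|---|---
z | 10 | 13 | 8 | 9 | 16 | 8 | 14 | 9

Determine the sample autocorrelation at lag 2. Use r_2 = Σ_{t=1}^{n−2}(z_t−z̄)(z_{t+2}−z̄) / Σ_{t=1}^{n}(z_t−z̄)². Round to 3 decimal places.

Mean z̄ = (10 + 13 + 8 + 9 + 16 + 8 + 14 + 9)/8 = 10.8750
Deviations from mean: -0.8750, 2.1250, -2.8750, -1.8750, 5.1250, -2.8750, 3.1250, -1.8750
Numerator Σ_{t=1}^{6}(z_t−z̄)(z_{t+2}−z̄) = 10.5938
Denominator Σ(z_t−z̄)² = 64.8750
r_2 = 10.5938 / 64.8750 = 0.163

0.163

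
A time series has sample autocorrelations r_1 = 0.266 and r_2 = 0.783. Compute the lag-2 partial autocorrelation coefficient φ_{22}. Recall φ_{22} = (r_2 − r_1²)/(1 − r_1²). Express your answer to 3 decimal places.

φ_{22} = (r_2 − r_1²) / (1 − r_1²)
r_1² = (0.266)² = 0.070756
Numerator = 0.783 − 0.0708 = 0.7122; denominator = 1 − 0.0708 = 0.9292
φ_{22} = 0.7122 / 0.9292 = 0.766

0.766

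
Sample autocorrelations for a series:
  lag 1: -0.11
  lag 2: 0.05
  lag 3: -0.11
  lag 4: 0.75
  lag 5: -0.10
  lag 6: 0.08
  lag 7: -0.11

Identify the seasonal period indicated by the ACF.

The largest autocorrelation is r_4 = 0.75; the remaining lags stay at or below 0.08.
The dominant spike at lag 4 indicates a seasonal period of 4.

4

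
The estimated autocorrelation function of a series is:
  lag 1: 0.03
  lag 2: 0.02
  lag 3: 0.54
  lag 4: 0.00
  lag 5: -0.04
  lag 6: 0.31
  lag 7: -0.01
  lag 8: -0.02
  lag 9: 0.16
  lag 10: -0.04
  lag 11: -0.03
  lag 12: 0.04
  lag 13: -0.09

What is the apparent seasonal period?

The largest autocorrelation is r_3 = 0.54, with weaker echoes at lags 6 (0.31) and 9 (0.16); the remaining lags stay at or below 0.04.
The dominant spike at lag 3 indicates a seasonal period of 3.

3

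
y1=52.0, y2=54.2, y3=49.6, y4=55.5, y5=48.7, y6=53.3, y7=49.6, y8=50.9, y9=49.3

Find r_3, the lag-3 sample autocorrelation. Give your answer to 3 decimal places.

Mean ȳ = (52.0 + 54.2 + 49.6 + 55.5 + 48.7 + 53.3 + 49.6 + 50.9 + 49.3)/9 = 51.4556
Σ(y_t−ȳ)(y_{t+3}−ȳ) = (2.2020) + (-7.5625) + (-3.4225) + (-7.5047) + (1.5309) + (-3.9758) = -18.7326
Denominator Σ(y_t−ȳ)² = 47.0222
r_3 = -18.7326 / 47.0222 = -0.398

-0.398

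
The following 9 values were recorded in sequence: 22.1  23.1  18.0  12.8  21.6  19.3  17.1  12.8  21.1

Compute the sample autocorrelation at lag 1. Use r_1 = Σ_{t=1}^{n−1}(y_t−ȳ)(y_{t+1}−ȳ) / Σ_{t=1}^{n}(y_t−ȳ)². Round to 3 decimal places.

Mean ȳ = (22.1 + 23.1 + 18.0 + 12.8 + 21.6 + 19.3 + 17.1 + 12.8 + 21.1)/9 = 18.6556
Numerator Σ_{t=1}^{8}(y_t−ȳ)(y_{t+1}−ȳ) = -5.3175
Denominator Σ(y_t−ȳ)² = 118.1022
r_1 = -5.3175 / 118.1022 = -0.045

-0.045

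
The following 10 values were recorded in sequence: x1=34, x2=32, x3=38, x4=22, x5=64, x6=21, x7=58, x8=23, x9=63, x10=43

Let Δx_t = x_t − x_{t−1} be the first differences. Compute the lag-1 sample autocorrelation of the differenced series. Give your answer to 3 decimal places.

First differences Δx: -2, 6, -16, 42, -43, 37, -35, 40, -20
Mean of differences = 1.0000
Numerator Σ(Δx_t−Δx̄)(Δx_{t+1}−Δx̄) = -7704.0000
Denominator Σ(Δx_t−Δx̄)² = 8494.0000
r_1(Δx) = -7704.0000 / 8494.0000 = -0.907

-0.907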